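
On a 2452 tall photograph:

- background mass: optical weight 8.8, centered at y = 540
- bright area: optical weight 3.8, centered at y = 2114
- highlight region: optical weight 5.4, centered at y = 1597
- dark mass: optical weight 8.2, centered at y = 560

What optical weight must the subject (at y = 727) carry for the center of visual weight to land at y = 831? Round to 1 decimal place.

Known weights sum to 8.8 + 3.8 + 5.4 + 8.2 = 26.2; their moment is 8.8·540 + 3.8·2114 + 5.4·1597 + 8.2·560 = 26001.0.
Set Σw·y/Σw = 831: (26001.0 + 727w) = 831·(26.2 + w).
Rearranging, w·(727 − 831) = 831·26.2 − 26001.0 = -4228.8, so w ≈ -4228.8/-104 = 40.66.

w ≈ 40.7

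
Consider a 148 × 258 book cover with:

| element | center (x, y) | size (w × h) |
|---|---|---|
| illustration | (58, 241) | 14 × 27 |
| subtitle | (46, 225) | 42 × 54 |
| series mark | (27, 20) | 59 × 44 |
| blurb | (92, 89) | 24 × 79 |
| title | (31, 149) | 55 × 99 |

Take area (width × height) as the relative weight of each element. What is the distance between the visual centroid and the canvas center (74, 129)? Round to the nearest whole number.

Areas: illustration 14·27 = 378, subtitle 42·54 = 2268, series mark 59·44 = 2596, blurb 24·79 = 1896, title 55·99 = 5445. Total weight = 12583.
Σw·x = 378·58 + 2268·46 + 2596·27 + 1896·92 + 5445·31 = 539571, so x̄ = 539571/12583 ≈ 42.88.
Σw·y = 378·241 + 2268·225 + 2596·20 + 1896·89 + 5445·149 = 1633367, so ȳ = 1633367/12583 ≈ 129.81.
Relative to (74, 129): Δ = (-31.12, 0.81); |Δ| = √(-31.12² + 0.81²) ≈ 31.13.

≈ 31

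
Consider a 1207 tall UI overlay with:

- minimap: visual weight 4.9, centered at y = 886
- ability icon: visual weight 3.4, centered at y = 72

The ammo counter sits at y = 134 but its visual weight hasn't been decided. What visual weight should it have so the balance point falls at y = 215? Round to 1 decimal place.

w ≈ 34.6

Existing Σw = 8.3 (4.9 + 3.4); existing moment 4.9·886 + 3.4·72 = 4586.2.
Set Σw·y/Σw = 215: (4586.2 + 134w) = 215·(8.3 + w).
So w = (215·8.3 − 4586.2)/(134 − 215) = -2801.7/-81 ≈ 34.59.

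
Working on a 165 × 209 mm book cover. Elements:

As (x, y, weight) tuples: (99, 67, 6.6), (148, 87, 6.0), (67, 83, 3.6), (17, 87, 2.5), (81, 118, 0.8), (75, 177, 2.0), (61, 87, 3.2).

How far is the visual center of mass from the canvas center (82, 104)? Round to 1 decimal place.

Weights sum to 6.6 + 6.0 + 3.6 + 2.5 + 0.8 + 2.0 + 3.2 = 24.7.
x-moment: 6.6·99 + 6.0·148 + 3.6·67 + 2.5·17 + 0.8·81 + 2.0·75 + 3.2·61 = 2235.1; centroid 2235.1/24.7 ≈ 90.49.
y-moment: 6.6·67 + 6.0·87 + 3.6·83 + 2.5·87 + 0.8·118 + 2.0·177 + 3.2·87 = 2207.3; centroid 2207.3/24.7 ≈ 89.36.
From (82, 104): dx = 8.49, dy = -14.64, so the distance is √(dx²+dy²) ≈ 16.92.

≈ 16.9 mm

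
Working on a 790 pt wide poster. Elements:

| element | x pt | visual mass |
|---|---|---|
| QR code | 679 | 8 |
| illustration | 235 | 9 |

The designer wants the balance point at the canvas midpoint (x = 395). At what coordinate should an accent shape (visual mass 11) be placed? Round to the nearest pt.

x ≈ 319

With the accent shape, Σw becomes 8 + 9 + 11 = 28.
Along x: (7547 + 11·x) / 28 = 395 (existing moment 8·679 + 9·235 = 7547) ⇒ x = (11060 − 7547) / 11 ≈ 319.36.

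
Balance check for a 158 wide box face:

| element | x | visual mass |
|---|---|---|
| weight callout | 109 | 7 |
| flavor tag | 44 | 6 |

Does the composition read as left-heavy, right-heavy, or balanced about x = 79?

Weights sum to 7 + 6 = 13.
Σw·x = 7·109 + 6·44 = 1027, so x̄ = 1027/13 ≈ 79.00.
79.00 = 79 exactly: balanced.

balanced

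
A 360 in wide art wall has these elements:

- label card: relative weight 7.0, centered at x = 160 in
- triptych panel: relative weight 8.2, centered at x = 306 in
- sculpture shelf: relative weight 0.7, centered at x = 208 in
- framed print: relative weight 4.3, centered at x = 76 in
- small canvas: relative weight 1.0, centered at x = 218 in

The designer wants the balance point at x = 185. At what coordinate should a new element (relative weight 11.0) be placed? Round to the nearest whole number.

New total weight: (7.0 + 8.2 + 0.7 + 4.3 + 1.0) + 11.0 = 32.2.
x: target moment 32.2×185 = 5957.0; current 7.0·160 + 8.2·306 + 0.7·208 + 4.3·76 + 1.0·218 = 4319.6; the new element supplies 1637.4, so x = 1637.4/11.0 ≈ 148.85.

x ≈ 149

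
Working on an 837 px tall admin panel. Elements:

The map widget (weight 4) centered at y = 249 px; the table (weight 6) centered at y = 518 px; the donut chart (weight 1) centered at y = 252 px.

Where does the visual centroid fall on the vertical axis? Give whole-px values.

y ≈ 396

Weights sum to 4 + 6 + 1 = 11.
y-moment: 4·249 + 6·518 + 1·252 = 4356; centroid 4356/11 ≈ 396.00.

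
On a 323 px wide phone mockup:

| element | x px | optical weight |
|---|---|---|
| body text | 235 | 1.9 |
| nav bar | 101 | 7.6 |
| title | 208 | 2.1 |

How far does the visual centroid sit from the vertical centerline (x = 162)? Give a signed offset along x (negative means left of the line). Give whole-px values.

≈ -20 px

Σw = 1.9 + 7.6 + 2.1 = 11.6.
x: (1.9·235 + 7.6·101 + 2.1·208) / 11.6 = 1650.9 / 11.6 ≈ 142.32
Against x = 162, that's 142.32 − 162 = -19.68.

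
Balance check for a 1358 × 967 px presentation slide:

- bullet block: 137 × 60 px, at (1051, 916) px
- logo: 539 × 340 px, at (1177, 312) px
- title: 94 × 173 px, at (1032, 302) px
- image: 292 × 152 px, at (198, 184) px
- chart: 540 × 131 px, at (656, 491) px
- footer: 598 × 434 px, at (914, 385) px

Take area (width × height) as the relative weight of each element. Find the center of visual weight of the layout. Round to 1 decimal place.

Areas → weights: bullet block 137·60 = 8220, logo 539·340 = 183260, title 94·173 = 16262, image 292·152 = 44384, chart 540·131 = 70740, footer 598·434 = 259532; Σw = 582398.
x: moment 533524344 / weight 582398 ≈ 916.08
y: moment 212437580 / weight 582398 ≈ 364.76

(916.1, 364.8)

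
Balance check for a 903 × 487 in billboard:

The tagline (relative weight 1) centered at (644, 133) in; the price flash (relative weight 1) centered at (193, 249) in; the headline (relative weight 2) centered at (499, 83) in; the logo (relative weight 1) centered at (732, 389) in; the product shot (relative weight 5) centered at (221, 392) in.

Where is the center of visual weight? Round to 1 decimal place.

(367.2, 289.7)

Weights sum to 1 + 1 + 2 + 1 + 5 = 10.
x-moment: 1·644 + 1·193 + 2·499 + 1·732 + 5·221 = 3672; centroid 3672/10 ≈ 367.20.
y-moment: 1·133 + 1·249 + 2·83 + 1·389 + 5·392 = 2897; centroid 2897/10 ≈ 289.70.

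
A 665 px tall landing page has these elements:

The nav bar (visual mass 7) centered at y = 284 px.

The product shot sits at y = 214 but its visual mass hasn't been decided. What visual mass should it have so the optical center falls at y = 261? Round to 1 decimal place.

The single fixed element contributes weight 7, moment 7·284 = 1988.
For the centroid to hit 261: (1988 + w·214) / (7 + w) = 261.
So w = (261·7 − 1988)/(214 − 261) = -161/-47 ≈ 3.43.

w ≈ 3.4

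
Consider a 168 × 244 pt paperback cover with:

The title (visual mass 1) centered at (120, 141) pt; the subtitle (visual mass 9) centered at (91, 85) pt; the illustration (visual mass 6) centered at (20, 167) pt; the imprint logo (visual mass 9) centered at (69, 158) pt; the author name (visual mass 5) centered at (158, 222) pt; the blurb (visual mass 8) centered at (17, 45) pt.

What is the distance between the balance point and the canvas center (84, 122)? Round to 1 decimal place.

Weights sum to 1 + 9 + 6 + 9 + 5 + 8 = 38.
x-moment: 1·120 + 9·91 + 6·20 + 9·69 + 5·158 + 8·17 = 2606; centroid 2606/38 ≈ 68.58.
y-moment: 1·141 + 9·85 + 6·167 + 9·158 + 5·222 + 8·45 = 4800; centroid 4800/38 ≈ 126.32.
From (84, 122): dx = -15.42, dy = 4.32, so the distance is √(dx²+dy²) ≈ 16.01.

≈ 16.0 pt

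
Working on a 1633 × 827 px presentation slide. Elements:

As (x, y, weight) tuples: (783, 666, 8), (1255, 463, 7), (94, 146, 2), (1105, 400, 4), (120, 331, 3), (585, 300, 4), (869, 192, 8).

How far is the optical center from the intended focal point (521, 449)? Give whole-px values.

≈ 298 px

Weights sum to 8 + 7 + 2 + 4 + 3 + 4 + 8 = 36.
x: moment 29309 / weight 36 ≈ 814.14
y: moment 14190 / weight 36 ≈ 394.17
Relative to (521, 449): Δ = (293.14, -54.83); |Δ| = √(293.14² + -54.83²) ≈ 298.22.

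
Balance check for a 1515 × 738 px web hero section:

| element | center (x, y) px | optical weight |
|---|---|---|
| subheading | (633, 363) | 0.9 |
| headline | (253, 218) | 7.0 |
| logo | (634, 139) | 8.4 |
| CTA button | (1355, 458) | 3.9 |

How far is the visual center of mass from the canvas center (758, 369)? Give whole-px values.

Σw = 0.9 + 7.0 + 8.4 + 3.9 = 20.2.
x: (0.9·633 + 7.0·253 + 8.4·634 + 3.9·1355) / 20.2 = 12950.8 / 20.2 ≈ 641.13
y: (0.9·363 + 7.0·218 + 8.4·139 + 3.9·458) / 20.2 = 4806.5 / 20.2 ≈ 237.95
Offset from (758, 369): Δx ≈ -116.87, Δy ≈ -131.05; distance = √(Δx² + Δy²) ≈ 175.60.

≈ 176 px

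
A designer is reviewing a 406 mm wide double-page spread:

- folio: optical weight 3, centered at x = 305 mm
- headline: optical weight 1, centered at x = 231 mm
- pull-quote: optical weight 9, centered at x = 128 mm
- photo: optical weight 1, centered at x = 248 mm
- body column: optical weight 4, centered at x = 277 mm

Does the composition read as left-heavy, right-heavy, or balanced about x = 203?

balanced

Total weight = 3 + 1 + 9 + 1 + 4 = 18.
x-moment: 3·305 + 1·231 + 9·128 + 1·248 + 4·277 = 3654; centroid 3654/18 ≈ 203.00.
That equals the midline 203 — balanced.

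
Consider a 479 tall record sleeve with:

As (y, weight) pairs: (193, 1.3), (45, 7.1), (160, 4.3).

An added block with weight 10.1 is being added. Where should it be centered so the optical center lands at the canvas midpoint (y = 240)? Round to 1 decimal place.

New total weight: (1.3 + 7.1 + 4.3) + 10.1 = 22.8.
y: target moment 22.8×240 = 5472.0; current 1.3·193 + 7.1·45 + 4.3·160 = 1258.4; the added block supplies 4213.6, so y = 4213.6/10.1 ≈ 417.19.

y ≈ 417.2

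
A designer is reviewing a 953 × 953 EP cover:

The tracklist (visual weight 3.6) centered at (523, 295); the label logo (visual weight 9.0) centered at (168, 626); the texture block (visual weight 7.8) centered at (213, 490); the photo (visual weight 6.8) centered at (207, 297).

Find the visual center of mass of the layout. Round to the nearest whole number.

(238, 461)

Weights sum to 3.6 + 9.0 + 7.8 + 6.8 = 27.2.
x: (3.6·523 + 9.0·168 + 7.8·213 + 6.8·207) / 27.2 = 6463.8 / 27.2 ≈ 237.64
y: (3.6·295 + 9.0·626 + 7.8·490 + 6.8·297) / 27.2 = 12537.6 / 27.2 ≈ 460.94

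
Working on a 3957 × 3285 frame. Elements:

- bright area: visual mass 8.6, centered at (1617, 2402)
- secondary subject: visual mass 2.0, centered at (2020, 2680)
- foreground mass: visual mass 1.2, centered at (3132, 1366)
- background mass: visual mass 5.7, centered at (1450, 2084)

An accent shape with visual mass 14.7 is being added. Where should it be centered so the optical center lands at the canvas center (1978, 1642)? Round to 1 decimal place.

New total weight: (8.6 + 2.0 + 1.2 + 5.7) + 14.7 = 32.2.
Along x: (29969.6 + 14.7·x) / 32.2 = 1978 (existing moment 8.6·1617 + 2.0·2020 + 1.2·3132 + 5.7·1450 = 29969.6) ⇒ x = (63691.6 − 29969.6) / 14.7 ≈ 2294.01.
Along y: (39535.2 + 14.7·y) / 32.2 = 1642 (existing moment 8.6·2402 + 2.0·2680 + 1.2·1366 + 5.7·2084 = 39535.2) ⇒ y = (52872.4 − 39535.2) / 14.7 ≈ 907.29.

(2294.0, 907.3)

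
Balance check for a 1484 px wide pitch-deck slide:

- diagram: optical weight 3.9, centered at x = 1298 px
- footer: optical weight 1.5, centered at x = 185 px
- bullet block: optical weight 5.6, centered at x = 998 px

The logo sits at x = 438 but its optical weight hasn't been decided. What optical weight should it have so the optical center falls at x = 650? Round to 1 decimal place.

w ≈ 17.8

Known weights sum to 3.9 + 1.5 + 5.6 = 11.0; their moment is 3.9·1298 + 1.5·185 + 5.6·998 = 10928.5.
Balance at x = 650 requires (10928.5 + w·438) / (11.0 + w) = 650.
Rearranging, w·(438 − 650) = 650·11.0 − 10928.5 = -3778.5, so w ≈ -3778.5/-212 = 17.82.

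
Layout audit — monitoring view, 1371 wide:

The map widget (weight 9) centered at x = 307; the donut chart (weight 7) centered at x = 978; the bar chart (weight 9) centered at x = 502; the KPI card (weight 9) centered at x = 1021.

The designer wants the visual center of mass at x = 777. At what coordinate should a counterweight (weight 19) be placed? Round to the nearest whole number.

New total weight: (9 + 7 + 9 + 9) + 19 = 53.
Along x: (23316 + 19·x) / 53 = 777 (existing moment 9·307 + 7·978 + 9·502 + 9·1021 = 23316) ⇒ x = (41181 − 23316) / 19 ≈ 940.26.

x ≈ 940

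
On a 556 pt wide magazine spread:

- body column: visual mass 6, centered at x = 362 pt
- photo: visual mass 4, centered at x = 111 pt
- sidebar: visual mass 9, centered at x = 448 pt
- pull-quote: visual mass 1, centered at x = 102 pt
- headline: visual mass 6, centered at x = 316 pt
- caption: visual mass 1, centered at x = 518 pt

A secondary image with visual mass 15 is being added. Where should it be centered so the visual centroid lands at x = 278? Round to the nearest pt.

x ≈ 167

New total weight: (6 + 4 + 9 + 1 + 6 + 1) + 15 = 42.
x: target moment 42×278 = 11676; current 6·362 + 4·111 + 9·448 + 1·102 + 6·316 + 1·518 = 9164; the secondary image supplies 2512, so x = 2512/15 ≈ 167.47.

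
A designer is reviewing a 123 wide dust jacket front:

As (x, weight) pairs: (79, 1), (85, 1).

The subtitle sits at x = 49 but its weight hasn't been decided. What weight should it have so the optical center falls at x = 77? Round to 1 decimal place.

w ≈ 0.4

Existing Σw = 2 (1 + 1); existing moment 1·79 + 1·85 = 164.
Balance at x = 77 requires (164 + w·49) / (2 + w) = 77.
Rearranging, w·(49 − 77) = 77·2 − 164 = -10, so w ≈ -10/-28 = 0.36.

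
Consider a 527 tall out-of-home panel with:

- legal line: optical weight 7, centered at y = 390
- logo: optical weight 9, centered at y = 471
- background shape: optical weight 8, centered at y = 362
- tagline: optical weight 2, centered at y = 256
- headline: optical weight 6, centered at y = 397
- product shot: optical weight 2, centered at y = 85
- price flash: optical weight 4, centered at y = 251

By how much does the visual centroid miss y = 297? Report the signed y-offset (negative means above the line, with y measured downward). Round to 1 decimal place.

Total weight = 7 + 9 + 8 + 2 + 6 + 2 + 4 = 38.
Σw·y = 7·390 + 9·471 + 8·362 + 2·256 + 6·397 + 2·85 + 4·251 = 13933, so ȳ = 13933/38 ≈ 366.66.
Difference: 366.66 − 297 ≈ 69.66.

≈ 69.7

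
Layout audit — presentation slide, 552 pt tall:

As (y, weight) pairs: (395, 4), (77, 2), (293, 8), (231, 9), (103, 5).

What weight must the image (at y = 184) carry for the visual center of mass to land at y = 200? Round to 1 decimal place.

w ≈ 67.0

Existing Σw = 28 (4 + 2 + 8 + 9 + 5); existing moment 4·395 + 2·77 + 8·293 + 9·231 + 5·103 = 6672.
Set Σw·y/Σw = 200: (6672 + 184w) = 200·(28 + w).
Solving: w = (200·28 − 6672) / (184 − 200) = -1072 / -16 ≈ 67.00.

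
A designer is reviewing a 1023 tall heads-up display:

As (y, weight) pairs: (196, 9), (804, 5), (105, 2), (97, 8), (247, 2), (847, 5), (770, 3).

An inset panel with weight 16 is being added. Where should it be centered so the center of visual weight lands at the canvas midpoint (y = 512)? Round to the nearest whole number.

After adding the inset panel, total weight = 9 + 5 + 2 + 8 + 2 + 5 + 3 + 16 = 50.
y: need Σw·y = 50·512 = 25600. Existing = 9·196 + 5·804 + 2·105 + 8·97 + 2·247 + 5·847 + 3·770 = 13809. Remainder 11791 / 16 ≈ 736.94.

y ≈ 737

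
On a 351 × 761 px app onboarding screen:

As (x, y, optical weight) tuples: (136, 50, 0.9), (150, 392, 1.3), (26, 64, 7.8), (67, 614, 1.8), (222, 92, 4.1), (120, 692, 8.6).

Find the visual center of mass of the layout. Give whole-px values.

Weights sum to 0.9 + 1.3 + 7.8 + 1.8 + 4.1 + 8.6 = 24.5.
x-moment: 0.9·136 + 1.3·150 + 7.8·26 + 1.8·67 + 4.1·222 + 8.6·120 = 2583.0; centroid 2583.0/24.5 ≈ 105.43.
y-moment: 0.9·50 + 1.3·392 + 7.8·64 + 1.8·614 + 4.1·92 + 8.6·692 = 8487.4; centroid 8487.4/24.5 ≈ 346.42.

(105, 346)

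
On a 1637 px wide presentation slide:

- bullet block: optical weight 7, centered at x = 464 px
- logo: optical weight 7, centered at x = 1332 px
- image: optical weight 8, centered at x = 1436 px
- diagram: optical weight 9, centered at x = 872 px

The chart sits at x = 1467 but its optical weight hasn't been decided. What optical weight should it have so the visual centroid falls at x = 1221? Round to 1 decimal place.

Fixed elements: Σw = 7 + 7 + 8 + 9 = 31, Σw·x = 7·464 + 7·1332 + 8·1436 + 9·872 = 31908.
For the centroid to hit 1221: (31908 + w·1467) / (31 + w) = 1221.
So w = (1221·31 − 31908)/(1467 − 1221) = 5943/246 ≈ 24.16.

w ≈ 24.2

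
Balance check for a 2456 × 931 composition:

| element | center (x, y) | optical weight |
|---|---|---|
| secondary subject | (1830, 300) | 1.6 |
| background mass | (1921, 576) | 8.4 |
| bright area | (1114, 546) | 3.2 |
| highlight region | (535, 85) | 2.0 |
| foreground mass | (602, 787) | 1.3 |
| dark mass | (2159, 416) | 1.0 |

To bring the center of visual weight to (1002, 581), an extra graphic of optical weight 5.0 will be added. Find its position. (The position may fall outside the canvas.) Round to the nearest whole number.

With the extra graphic, Σw becomes 1.6 + 8.4 + 3.2 + 2.0 + 1.3 + 1.0 + 5.0 = 22.5.
x: need Σw·x = 22.5·1002 = 22545.0. Existing = 1.6·1830 + 8.4·1921 + 3.2·1114 + 2.0·535 + 1.3·602 + 1.0·2159 = 26640.8. Remainder -4095.8 / 5.0 ≈ -819.16.
y: need Σw·y = 22.5·581 = 13072.5. Existing = 1.6·300 + 8.4·576 + 3.2·546 + 2.0·85 + 1.3·787 + 1.0·416 = 8674.7. Remainder 4397.8 / 5.0 ≈ 879.56.

(-819, 880)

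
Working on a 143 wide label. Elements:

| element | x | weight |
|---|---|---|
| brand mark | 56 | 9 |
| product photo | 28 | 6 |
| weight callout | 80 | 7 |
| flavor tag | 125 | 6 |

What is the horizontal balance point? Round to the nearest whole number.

x ≈ 71

Total weight = 9 + 6 + 7 + 6 = 28.
x-moment: 9·56 + 6·28 + 7·80 + 6·125 = 1982; centroid 1982/28 ≈ 70.79.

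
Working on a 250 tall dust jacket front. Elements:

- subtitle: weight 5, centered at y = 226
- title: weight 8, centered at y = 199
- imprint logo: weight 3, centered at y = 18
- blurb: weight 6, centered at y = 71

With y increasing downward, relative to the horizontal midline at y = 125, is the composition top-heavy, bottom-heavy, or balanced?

bottom-heavy

Weights sum to 5 + 8 + 3 + 6 = 22.
y: (5·226 + 8·199 + 3·18 + 6·71) / 22 = 3202 / 22 ≈ 145.55
Since 145.5 is below (larger y than) 125, the composition reads bottom-heavy.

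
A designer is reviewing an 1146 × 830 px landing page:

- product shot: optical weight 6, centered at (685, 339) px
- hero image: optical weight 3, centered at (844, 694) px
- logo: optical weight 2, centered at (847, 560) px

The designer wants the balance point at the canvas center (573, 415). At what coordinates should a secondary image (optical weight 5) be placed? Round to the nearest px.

(166, 281)

With the secondary image, Σw becomes 6 + 3 + 2 + 5 = 16.
x: target moment 16×573 = 9168; current 6·685 + 3·844 + 2·847 = 8336; the secondary image supplies 832, so x = 832/5 ≈ 166.40.
y: target moment 16×415 = 6640; current 6·339 + 3·694 + 2·560 = 5236; the secondary image supplies 1404, so y = 1404/5 ≈ 280.80.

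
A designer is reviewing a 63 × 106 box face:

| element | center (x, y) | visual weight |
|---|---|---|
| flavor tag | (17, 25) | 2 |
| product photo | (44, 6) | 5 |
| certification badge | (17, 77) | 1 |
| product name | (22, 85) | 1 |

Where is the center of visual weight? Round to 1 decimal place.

Total weight = 2 + 5 + 1 + 1 = 9.
Σw·x = 2·17 + 5·44 + 1·17 + 1·22 = 293, so x̄ = 293/9 ≈ 32.56.
Σw·y = 2·25 + 5·6 + 1·77 + 1·85 = 242, so ȳ = 242/9 ≈ 26.89.

(32.6, 26.9)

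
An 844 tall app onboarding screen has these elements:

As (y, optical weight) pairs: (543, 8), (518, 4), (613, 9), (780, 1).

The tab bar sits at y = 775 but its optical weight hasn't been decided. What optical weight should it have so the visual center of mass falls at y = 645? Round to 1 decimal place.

Known weights sum to 8 + 4 + 9 + 1 = 22; their moment is 8·543 + 4·518 + 9·613 + 1·780 = 12713.
Balance at y = 645 requires (12713 + w·775) / (22 + w) = 645.
Rearranging, w·(775 − 645) = 645·22 − 12713 = 1477, so w ≈ 1477/130 = 11.36.

w ≈ 11.4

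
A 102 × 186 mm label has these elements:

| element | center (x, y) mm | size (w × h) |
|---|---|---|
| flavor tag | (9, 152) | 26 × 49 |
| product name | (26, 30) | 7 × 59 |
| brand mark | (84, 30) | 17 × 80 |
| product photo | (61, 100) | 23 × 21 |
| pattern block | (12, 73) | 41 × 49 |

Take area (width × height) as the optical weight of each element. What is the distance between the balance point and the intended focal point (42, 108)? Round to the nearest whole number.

Taking area as weight: flavor tag 26·49 = 1274, product name 7·59 = 413, brand mark 17·80 = 1360, product photo 23·21 = 483, pattern block 41·49 = 2009. Sum 5539.
x: (1274·9 + 413·26 + 1360·84 + 483·61 + 2009·12) / 5539 = 190015 / 5539 ≈ 34.30
y: (1274·152 + 413·30 + 1360·30 + 483·100 + 2009·73) / 5539 = 441795 / 5539 ≈ 79.76
Relative to (42, 108): Δ = (-7.70, -28.24); |Δ| = √(-7.70² + -28.24²) ≈ 29.27.

≈ 29 mm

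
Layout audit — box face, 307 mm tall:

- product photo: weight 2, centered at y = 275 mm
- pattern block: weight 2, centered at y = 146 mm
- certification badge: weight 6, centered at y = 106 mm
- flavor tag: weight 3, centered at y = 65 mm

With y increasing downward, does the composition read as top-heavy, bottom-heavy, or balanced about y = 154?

top-heavy

Σw = 2 + 2 + 6 + 3 = 13.
y: (2·275 + 2·146 + 6·106 + 3·65) / 13 = 1673 / 13 ≈ 128.69
128.7 lies above (smaller y than) the midline 154, so the layout is top-heavy.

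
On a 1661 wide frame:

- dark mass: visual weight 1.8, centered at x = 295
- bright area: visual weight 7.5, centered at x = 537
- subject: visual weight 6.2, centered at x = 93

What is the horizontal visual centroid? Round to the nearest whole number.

Weights sum to 1.8 + 7.5 + 6.2 = 15.5.
x: (1.8·295 + 7.5·537 + 6.2·93) / 15.5 = 5135.1 / 15.5 ≈ 331.30

x ≈ 331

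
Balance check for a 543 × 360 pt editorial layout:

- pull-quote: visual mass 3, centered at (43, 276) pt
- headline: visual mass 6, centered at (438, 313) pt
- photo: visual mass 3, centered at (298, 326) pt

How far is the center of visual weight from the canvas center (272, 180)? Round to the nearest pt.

≈ 131 pt

Weights sum to 3 + 6 + 3 = 12.
x: (3·43 + 6·438 + 3·298) / 12 = 3651 / 12 ≈ 304.25
y: (3·276 + 6·313 + 3·326) / 12 = 3684 / 12 ≈ 307.00
From (272, 180): dx = 32.25, dy = 127.00, so the distance is √(dx²+dy²) ≈ 131.03.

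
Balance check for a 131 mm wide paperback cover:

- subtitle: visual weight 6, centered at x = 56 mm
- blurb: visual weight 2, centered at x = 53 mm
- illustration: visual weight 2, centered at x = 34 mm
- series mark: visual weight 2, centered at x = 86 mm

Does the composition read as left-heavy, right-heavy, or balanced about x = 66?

left-heavy

Total weight = 6 + 2 + 2 + 2 = 12.
x-moment: 6·56 + 2·53 + 2·34 + 2·86 = 682; centroid 682/12 ≈ 56.83.
56.8 lies left of the midline 66, so the layout is left-heavy.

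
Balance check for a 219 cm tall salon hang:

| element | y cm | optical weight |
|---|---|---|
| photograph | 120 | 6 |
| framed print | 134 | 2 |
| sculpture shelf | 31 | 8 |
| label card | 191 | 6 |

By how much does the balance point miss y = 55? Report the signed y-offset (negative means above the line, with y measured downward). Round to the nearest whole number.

≈ 53 cm

Weights sum to 6 + 2 + 8 + 6 = 22.
Σw·y = 6·120 + 2·134 + 8·31 + 6·191 = 2382, so ȳ = 2382/22 ≈ 108.27.
Difference: 108.27 − 55 ≈ 53.27.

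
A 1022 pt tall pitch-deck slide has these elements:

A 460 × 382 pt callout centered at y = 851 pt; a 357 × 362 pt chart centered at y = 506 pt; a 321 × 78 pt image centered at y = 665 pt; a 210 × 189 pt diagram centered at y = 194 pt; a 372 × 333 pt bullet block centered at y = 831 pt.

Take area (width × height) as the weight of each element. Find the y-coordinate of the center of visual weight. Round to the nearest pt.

Areas → weights: callout 460·382 = 175720, chart 357·362 = 129234, image 321·78 = 25038, diagram 210·189 = 39690, bullet block 372·333 = 123876; Σw = 493558.
y-moment: 175720·851 + 129234·506 + 25038·665 + 39690·194 + 123876·831 = 342221210; centroid 342221210/493558 ≈ 693.38.

y ≈ 693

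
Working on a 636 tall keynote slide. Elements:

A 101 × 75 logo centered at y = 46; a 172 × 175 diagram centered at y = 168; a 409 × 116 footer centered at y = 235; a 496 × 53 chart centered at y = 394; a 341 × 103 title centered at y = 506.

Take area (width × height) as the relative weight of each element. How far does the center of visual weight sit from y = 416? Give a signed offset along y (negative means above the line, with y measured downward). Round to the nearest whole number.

≈ -111

Areas → weights: logo 101·75 = 7575, diagram 172·175 = 30100, footer 409·116 = 47444, chart 496·53 = 26288, title 341·103 = 35123; Σw = 146530.
y-moment: 7575·46 + 30100·168 + 47444·235 + 26288·394 + 35123·506 = 44684300; centroid 44684300/146530 ≈ 304.95.
Difference: 304.95 − 416 ≈ -111.05.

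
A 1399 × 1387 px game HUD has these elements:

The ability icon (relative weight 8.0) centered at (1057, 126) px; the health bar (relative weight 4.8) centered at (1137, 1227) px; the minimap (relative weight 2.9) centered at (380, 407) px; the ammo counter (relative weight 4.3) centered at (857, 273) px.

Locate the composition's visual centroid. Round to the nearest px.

Σw = 8.0 + 4.8 + 2.9 + 4.3 = 20.0.
Σw·x = 8.0·1057 + 4.8·1137 + 2.9·380 + 4.3·857 = 18700.7, so x̄ = 18700.7/20.0 ≈ 935.04.
Σw·y = 8.0·126 + 4.8·1227 + 2.9·407 + 4.3·273 = 9251.8, so ȳ = 9251.8/20.0 ≈ 462.59.

(935, 463)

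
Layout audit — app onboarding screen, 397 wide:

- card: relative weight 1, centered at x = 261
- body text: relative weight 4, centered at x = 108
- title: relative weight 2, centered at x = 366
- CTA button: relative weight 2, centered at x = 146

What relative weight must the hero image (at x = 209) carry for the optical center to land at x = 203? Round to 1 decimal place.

Fixed elements: Σw = 1 + 4 + 2 + 2 = 9, Σw·x = 1·261 + 4·108 + 2·366 + 2·146 = 1717.
For the centroid to hit 203: (1717 + w·209) / (9 + w) = 203.
Solving: w = (203·9 − 1717) / (209 − 203) = 110 / 6 ≈ 18.33.

w ≈ 18.3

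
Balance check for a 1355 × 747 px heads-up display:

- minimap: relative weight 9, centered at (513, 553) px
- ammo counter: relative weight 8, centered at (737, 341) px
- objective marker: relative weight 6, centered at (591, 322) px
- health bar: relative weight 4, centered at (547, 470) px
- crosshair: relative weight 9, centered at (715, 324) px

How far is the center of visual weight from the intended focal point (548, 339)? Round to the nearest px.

≈ 103 px

Weights sum to 9 + 8 + 6 + 4 + 9 = 36.
x-moment: 9·513 + 8·737 + 6·591 + 4·547 + 9·715 = 22682; centroid 22682/36 ≈ 630.06.
y-moment: 9·553 + 8·341 + 6·322 + 4·470 + 9·324 = 14433; centroid 14433/36 ≈ 400.92.
Relative to (548, 339): Δ = (82.06, 61.92); |Δ| = √(82.06² + 61.92²) ≈ 102.79.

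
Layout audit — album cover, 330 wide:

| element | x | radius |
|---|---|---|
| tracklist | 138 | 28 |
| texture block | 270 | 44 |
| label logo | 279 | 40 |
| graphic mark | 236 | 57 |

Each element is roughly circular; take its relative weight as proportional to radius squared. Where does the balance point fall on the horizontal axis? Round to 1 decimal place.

r² weights: tracklist 28² = 784, texture block 44² = 1936, label logo 40² = 1600, graphic mark 57² = 3249. Total = 7569.
x-moment: 784·138 + 1936·270 + 1600·279 + 3249·236 = 1844076; centroid 1844076/7569 ≈ 243.64.

x ≈ 243.6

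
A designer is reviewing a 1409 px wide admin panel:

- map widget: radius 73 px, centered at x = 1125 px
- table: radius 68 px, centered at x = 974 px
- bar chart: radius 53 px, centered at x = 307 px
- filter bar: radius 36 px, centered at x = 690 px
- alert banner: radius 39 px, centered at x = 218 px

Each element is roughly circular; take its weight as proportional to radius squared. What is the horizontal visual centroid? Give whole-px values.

x ≈ 808

r² weights: map widget 73² = 5329, table 68² = 4624, bar chart 53² = 2809, filter bar 36² = 1296, alert banner 39² = 1521. Total = 15579.
Σw·x = 5329·1125 + 4624·974 + 2809·307 + 1296·690 + 1521·218 = 12587082, so x̄ = 12587082/15579 ≈ 807.95.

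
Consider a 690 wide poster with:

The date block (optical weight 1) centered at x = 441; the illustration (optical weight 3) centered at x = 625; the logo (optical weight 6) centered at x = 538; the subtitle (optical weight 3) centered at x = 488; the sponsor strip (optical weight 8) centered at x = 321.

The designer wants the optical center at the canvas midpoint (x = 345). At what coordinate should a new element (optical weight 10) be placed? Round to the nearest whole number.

x ≈ 112

New total weight: (1 + 3 + 6 + 3 + 8) + 10 = 31.
Along x: (9576 + 10·x) / 31 = 345 (existing moment 1·441 + 3·625 + 6·538 + 3·488 + 8·321 = 9576) ⇒ x = (10695 − 9576) / 10 ≈ 111.90.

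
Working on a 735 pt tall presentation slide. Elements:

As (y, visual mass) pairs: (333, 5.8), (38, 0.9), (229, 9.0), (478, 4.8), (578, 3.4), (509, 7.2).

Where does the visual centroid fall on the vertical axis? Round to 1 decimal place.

y ≈ 384.3

Total weight = 5.8 + 0.9 + 9.0 + 4.8 + 3.4 + 7.2 = 31.1.
y-moment: 5.8·333 + 0.9·38 + 9.0·229 + 4.8·478 + 3.4·578 + 7.2·509 = 11951.0; centroid 11951.0/31.1 ≈ 384.28.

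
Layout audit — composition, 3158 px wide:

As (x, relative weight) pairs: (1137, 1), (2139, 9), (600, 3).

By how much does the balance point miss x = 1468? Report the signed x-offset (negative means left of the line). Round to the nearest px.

Σw = 1 + 9 + 3 = 13.
x: (1·1137 + 9·2139 + 3·600) / 13 = 22188 / 13 ≈ 1706.77
Difference: 1706.77 − 1468 ≈ 238.77.

≈ 239 px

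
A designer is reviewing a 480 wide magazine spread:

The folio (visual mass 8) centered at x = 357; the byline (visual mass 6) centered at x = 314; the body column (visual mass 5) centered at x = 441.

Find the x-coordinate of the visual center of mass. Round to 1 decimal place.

Weights sum to 8 + 6 + 5 = 19.
x: (8·357 + 6·314 + 5·441) / 19 = 6945 / 19 ≈ 365.53

x ≈ 365.5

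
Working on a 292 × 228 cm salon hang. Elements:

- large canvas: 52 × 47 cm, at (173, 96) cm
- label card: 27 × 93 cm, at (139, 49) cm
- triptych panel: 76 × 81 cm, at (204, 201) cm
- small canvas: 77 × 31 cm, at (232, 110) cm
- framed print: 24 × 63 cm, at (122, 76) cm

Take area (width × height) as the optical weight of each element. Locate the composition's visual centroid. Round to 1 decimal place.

(184.3, 131.4)

Taking area as weight: large canvas 52·47 = 2444, label card 27·93 = 2511, triptych panel 76·81 = 6156, small canvas 77·31 = 2387, framed print 24·63 = 1512. Sum 15010.
x-moment: 2444·173 + 2511·139 + 6156·204 + 2387·232 + 1512·122 = 2765913; centroid 2765913/15010 ≈ 184.27.
y-moment: 2444·96 + 2511·49 + 6156·201 + 2387·110 + 1512·76 = 1972501; centroid 1972501/15010 ≈ 131.41.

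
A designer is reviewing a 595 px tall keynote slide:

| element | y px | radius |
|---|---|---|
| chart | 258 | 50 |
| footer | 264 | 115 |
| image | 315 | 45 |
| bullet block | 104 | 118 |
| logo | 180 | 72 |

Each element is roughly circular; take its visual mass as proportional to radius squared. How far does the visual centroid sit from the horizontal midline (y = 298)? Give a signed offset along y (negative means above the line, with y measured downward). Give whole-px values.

≈ -104 px

r² weights: chart 50² = 2500, footer 115² = 13225, image 45² = 2025, bullet block 118² = 13924, logo 72² = 5184. Total = 36858.
y: (2500·258 + 13225·264 + 2025·315 + 13924·104 + 5184·180) / 36858 = 7155491 / 36858 ≈ 194.14
Difference: 194.14 − 298 ≈ -103.86.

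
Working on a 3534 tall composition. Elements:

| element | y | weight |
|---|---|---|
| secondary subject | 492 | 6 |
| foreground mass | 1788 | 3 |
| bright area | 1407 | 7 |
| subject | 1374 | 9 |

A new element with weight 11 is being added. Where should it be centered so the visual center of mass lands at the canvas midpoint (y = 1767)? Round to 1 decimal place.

y ≈ 3007.4

After adding the new element, total weight = 6 + 3 + 7 + 9 + 11 = 36.
Along y: (30531 + 11·y) / 36 = 1767 (existing moment 6·492 + 3·1788 + 7·1407 + 9·1374 = 30531) ⇒ y = (63612 − 30531) / 11 ≈ 3007.36.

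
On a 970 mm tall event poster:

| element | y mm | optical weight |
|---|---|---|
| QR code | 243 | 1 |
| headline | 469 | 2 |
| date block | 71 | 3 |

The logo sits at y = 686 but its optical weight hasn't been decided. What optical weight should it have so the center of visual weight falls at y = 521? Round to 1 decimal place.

Fixed elements: Σw = 1 + 2 + 3 = 6, Σw·y = 1·243 + 2·469 + 3·71 = 1394.
Balance at y = 521 requires (1394 + w·686) / (6 + w) = 521.
Rearranging, w·(686 − 521) = 521·6 − 1394 = 1732, so w ≈ 1732/165 = 10.50.

w ≈ 10.5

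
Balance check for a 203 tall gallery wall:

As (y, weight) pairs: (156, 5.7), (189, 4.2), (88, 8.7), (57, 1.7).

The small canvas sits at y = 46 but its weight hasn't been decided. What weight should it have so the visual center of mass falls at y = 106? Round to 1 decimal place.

Existing Σw = 20.3 (5.7 + 4.2 + 8.7 + 1.7); existing moment 5.7·156 + 4.2·189 + 8.7·88 + 1.7·57 = 2545.5.
For the centroid to hit 106: (2545.5 + w·46) / (20.3 + w) = 106.
Rearranging, w·(46 − 106) = 106·20.3 − 2545.5 = -393.7, so w ≈ -393.7/-60 = 6.56.

w ≈ 6.6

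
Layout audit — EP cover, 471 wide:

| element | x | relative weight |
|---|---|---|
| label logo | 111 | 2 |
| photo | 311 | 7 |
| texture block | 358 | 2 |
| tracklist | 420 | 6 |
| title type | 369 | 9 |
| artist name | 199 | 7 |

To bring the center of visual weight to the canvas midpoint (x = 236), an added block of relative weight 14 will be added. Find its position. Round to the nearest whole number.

With the added block, Σw becomes 2 + 7 + 2 + 6 + 9 + 7 + 14 = 47.
x: need Σw·x = 47·236 = 11092. Existing = 2·111 + 7·311 + 2·358 + 6·420 + 9·369 + 7·199 = 10349. Remainder 743 / 14 ≈ 53.07.

x ≈ 53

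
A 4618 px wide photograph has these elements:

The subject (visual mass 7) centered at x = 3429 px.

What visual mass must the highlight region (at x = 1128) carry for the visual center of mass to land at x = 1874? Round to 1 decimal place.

w ≈ 14.6

The single fixed element contributes weight 7, moment 7·3429 = 24003.
Balance at x = 1874 requires (24003 + w·1128) / (7 + w) = 1874.
So w = (1874·7 − 24003)/(1128 − 1874) = -10885/-746 ≈ 14.59.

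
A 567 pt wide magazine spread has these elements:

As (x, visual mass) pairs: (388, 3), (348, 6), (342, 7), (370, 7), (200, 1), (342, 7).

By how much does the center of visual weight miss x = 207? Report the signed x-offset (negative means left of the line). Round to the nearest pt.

Σw = 3 + 6 + 7 + 7 + 1 + 7 = 31.
Σw·x = 10830; x̄ = 10830/31 ≈ 349.35.
Against x = 207, that's 349.35 − 207 = 142.35.

≈ 142 pt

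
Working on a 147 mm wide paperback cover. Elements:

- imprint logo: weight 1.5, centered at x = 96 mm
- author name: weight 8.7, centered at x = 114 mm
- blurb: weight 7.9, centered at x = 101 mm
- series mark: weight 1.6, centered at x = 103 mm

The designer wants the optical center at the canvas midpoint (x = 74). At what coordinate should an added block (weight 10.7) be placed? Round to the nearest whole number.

New total weight: (1.5 + 8.7 + 7.9 + 1.6) + 10.7 = 30.4.
x: target moment 30.4×74 = 2249.6; current 1.5·96 + 8.7·114 + 7.9·101 + 1.6·103 = 2098.5; the added block supplies 151.1, so x = 151.1/10.7 ≈ 14.12.

x ≈ 14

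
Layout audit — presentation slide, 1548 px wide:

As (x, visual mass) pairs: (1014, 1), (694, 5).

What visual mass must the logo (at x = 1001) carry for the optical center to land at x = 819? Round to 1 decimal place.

Known weights sum to 1 + 5 = 6; their moment is 1·1014 + 5·694 = 4484.
For the centroid to hit 819: (4484 + w·1001) / (6 + w) = 819.
Rearranging, w·(1001 − 819) = 819·6 − 4484 = 430, so w ≈ 430/182 = 2.36.

w ≈ 2.4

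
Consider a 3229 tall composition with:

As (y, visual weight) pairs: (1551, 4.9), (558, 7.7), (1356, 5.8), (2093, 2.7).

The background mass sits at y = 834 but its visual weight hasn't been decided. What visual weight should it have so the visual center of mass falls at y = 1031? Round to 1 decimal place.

w ≈ 18.6

Known weights sum to 4.9 + 7.7 + 5.8 + 2.7 = 21.1; their moment is 4.9·1551 + 7.7·558 + 5.8·1356 + 2.7·2093 = 25412.4.
For the centroid to hit 1031: (25412.4 + w·834) / (21.1 + w) = 1031.
Rearranging, w·(834 − 1031) = 1031·21.1 − 25412.4 = -3658.3, so w ≈ -3658.3/-197 = 18.57.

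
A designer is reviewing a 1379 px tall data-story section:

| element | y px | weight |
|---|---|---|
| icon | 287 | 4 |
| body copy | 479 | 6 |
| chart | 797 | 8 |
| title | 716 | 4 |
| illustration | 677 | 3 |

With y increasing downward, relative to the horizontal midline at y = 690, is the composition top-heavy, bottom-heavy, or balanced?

Weights sum to 4 + 6 + 8 + 4 + 3 = 25.
y-moment: 4·287 + 6·479 + 8·797 + 4·716 + 3·677 = 15293; centroid 15293/25 ≈ 611.72.
611.7 lies above (smaller y than) the midline 690, so the layout is top-heavy.

top-heavy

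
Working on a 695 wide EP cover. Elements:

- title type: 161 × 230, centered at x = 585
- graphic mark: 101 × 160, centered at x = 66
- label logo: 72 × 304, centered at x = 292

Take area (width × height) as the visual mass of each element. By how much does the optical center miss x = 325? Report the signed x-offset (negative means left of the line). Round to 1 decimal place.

≈ 62.9

Taking area as weight: title type 161·230 = 37030, graphic mark 101·160 = 16160, label logo 72·304 = 21888. Sum 75078.
x-moment: 37030·585 + 16160·66 + 21888·292 = 29120406; centroid 29120406/75078 ≈ 387.87.
Difference: 387.87 − 325 ≈ 62.87.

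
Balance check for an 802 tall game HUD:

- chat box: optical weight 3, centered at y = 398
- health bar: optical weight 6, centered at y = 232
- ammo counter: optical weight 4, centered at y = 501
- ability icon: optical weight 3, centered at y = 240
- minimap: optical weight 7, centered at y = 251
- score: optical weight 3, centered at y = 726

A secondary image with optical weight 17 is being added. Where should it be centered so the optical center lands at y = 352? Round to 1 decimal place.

y ≈ 346.5

New total weight: (3 + 6 + 4 + 3 + 7 + 3) + 17 = 43.
Along y: (9245 + 17·y) / 43 = 352 (existing moment 3·398 + 6·232 + 4·501 + 3·240 + 7·251 + 3·726 = 9245) ⇒ y = (15136 − 9245) / 17 ≈ 346.53.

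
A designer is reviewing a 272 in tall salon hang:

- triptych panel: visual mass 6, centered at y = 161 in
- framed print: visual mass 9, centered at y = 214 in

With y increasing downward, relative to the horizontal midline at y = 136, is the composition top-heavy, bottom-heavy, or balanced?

bottom-heavy

Σw = 6 + 9 = 15.
y: (6·161 + 9·214) / 15 = 2892 / 15 ≈ 192.80
Since 192.8 is below (larger y than) 136, the composition reads bottom-heavy.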